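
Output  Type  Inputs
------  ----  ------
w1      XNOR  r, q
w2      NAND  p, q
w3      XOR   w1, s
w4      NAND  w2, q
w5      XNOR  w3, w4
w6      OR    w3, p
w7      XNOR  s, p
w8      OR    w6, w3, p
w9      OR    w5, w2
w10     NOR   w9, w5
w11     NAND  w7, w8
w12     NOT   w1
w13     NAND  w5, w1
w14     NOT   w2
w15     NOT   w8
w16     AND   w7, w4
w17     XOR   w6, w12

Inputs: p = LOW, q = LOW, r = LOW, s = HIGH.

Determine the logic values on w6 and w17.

w6 = LOW, w17 = LOW

w1 = r XNOR q = LOW XNOR LOW = HIGH
w3 = w1 XOR s = HIGH XOR HIGH = LOW
w6 = w3 OR p = LOW OR LOW = LOW
w12 = NOT w1 = NOT HIGH = LOW
w17 = w6 XOR w12 = LOW XOR LOW = LOW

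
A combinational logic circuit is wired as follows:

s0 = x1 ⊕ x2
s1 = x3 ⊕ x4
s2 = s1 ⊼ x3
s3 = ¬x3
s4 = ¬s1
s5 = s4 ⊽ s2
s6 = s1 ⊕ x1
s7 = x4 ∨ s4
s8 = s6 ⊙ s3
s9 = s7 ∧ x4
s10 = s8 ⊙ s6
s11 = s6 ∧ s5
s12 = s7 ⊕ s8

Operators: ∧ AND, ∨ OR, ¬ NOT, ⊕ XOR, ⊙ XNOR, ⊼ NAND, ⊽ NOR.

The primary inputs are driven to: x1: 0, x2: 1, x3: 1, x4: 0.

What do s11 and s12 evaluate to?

s1 = x3 XOR x4 = 1 XOR 0 = 1
s2 = s1 NAND x3 = 1 NAND 1 = 0
s3 = NOT x3 = NOT 1 = 0
s4 = NOT s1 = NOT 1 = 0
s5 = s4 NOR s2 = 0 NOR 0 = 1
s6 = s1 XOR x1 = 1 XOR 0 = 1
s7 = x4 OR s4 = 0 OR 0 = 0
s8 = s6 XNOR s3 = 1 XNOR 0 = 0
s11 = s6 AND s5 = 1 AND 1 = 1
s12 = s7 XOR s8 = 0 XOR 0 = 0

s11 = 1, s12 = 0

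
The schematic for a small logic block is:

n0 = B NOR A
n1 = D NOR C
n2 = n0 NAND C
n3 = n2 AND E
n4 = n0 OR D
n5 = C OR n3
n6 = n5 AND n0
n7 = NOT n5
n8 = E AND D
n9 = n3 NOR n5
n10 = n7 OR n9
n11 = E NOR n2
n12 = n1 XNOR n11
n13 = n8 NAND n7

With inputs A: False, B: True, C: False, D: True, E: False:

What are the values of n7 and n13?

n0 = B NOR A = True NOR False = False
n2 = n0 NAND C = False NAND False = True
n3 = n2 AND E = True AND False = False
n5 = C OR n3 = False OR False = False
n7 = NOT n5 = NOT False = True
n8 = E AND D = False AND True = False
n13 = n8 NAND n7 = False NAND True = True

n7 = True  n13 = True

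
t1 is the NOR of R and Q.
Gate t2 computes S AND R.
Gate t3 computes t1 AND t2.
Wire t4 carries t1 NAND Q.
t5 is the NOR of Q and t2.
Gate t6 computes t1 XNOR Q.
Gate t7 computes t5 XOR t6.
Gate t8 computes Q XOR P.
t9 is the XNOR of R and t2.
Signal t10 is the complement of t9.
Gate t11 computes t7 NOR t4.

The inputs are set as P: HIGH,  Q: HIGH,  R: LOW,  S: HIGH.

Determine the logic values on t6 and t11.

t1 = R NOR Q = LOW NOR HIGH = LOW
t2 = S AND R = HIGH AND LOW = LOW
t4 = t1 NAND Q = LOW NAND HIGH = HIGH
t5 = Q NOR t2 = HIGH NOR LOW = LOW
t6 = t1 XNOR Q = LOW XNOR HIGH = LOW
t7 = t5 XOR t6 = LOW XOR LOW = LOW
t11 = t7 NOR t4 = LOW NOR HIGH = LOW

t6 = LOW  t11 = LOW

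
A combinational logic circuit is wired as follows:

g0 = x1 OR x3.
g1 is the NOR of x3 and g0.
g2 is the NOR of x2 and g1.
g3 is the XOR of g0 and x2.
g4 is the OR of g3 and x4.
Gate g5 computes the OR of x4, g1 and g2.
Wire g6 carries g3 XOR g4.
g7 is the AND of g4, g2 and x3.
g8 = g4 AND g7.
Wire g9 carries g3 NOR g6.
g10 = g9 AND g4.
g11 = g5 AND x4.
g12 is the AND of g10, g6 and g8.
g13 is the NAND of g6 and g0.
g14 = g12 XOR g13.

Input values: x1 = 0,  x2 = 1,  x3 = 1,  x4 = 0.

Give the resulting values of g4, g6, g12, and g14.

g4 = 0, g6 = 0, g12 = 0, g14 = 1

g0 = x1 OR x3 = 0 OR 1 = 1
g1 = x3 NOR g0 = 1 NOR 1 = 0
g2 = x2 NOR g1 = 1 NOR 0 = 0
g3 = g0 XOR x2 = 1 XOR 1 = 0
g4 = g3 OR x4 = 0 OR 0 = 0
g6 = g3 XOR g4 = 0 XOR 0 = 0
g7 = g4 AND g2 AND x3 = 0 AND 0 AND 1 = 0
g8 = g4 AND g7 = 0 AND 0 = 0
g9 = g3 NOR g6 = 0 NOR 0 = 1
g10 = g9 AND g4 = 1 AND 0 = 0
g12 = g10 AND g6 AND g8 = 0 AND 0 AND 0 = 0
g13 = g6 NAND g0 = 0 NAND 1 = 1
g14 = g12 XOR g13 = 0 XOR 1 = 1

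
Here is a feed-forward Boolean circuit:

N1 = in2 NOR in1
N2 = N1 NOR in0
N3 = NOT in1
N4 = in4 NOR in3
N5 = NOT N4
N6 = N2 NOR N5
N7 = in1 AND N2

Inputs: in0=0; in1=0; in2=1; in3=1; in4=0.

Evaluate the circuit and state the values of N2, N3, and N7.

N2 = 1; N3 = 1; N7 = 0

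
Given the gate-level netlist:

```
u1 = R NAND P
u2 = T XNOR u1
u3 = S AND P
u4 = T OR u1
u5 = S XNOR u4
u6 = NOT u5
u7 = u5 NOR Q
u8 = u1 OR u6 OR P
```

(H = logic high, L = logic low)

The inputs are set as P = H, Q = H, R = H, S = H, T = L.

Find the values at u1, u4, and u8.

u1 = L  u4 = L  u8 = H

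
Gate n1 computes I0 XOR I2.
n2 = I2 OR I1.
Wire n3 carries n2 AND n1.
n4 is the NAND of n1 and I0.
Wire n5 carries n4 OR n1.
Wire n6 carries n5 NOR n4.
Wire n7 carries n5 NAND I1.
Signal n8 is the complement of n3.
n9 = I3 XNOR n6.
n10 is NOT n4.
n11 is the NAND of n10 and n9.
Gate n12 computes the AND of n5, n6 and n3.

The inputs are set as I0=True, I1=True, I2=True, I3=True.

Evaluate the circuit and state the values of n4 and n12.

n4 = True  n12 = False

n1 = I0 XOR I2 = True XOR True = False
n2 = I2 OR I1 = True OR True = True
n3 = n2 AND n1 = True AND False = False
n4 = n1 NAND I0 = False NAND True = True
n5 = n4 OR n1 = True OR False = True
n6 = n5 NOR n4 = True NOR True = False
n12 = n5 AND n6 AND n3 = True AND False AND False = False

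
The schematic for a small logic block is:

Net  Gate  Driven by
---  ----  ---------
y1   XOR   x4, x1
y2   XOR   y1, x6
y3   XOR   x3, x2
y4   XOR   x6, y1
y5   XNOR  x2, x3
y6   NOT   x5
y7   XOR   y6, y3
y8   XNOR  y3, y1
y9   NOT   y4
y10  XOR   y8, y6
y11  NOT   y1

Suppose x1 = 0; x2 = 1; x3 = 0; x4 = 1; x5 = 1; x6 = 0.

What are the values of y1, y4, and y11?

y1 = 1  y4 = 1  y11 = 0

y1 = x4 XOR x1 = 1 XOR 0 = 1
y4 = x6 XOR y1 = 0 XOR 1 = 1
y11 = NOT y1 = NOT 1 = 0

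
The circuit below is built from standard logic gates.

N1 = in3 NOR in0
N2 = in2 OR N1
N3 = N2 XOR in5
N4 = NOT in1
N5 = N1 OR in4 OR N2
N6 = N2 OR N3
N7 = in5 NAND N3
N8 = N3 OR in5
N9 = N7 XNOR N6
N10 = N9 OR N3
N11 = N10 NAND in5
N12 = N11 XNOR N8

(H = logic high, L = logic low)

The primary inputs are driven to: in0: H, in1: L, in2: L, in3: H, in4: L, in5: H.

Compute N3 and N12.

N1 = in3 NOR in0 = H NOR H = L
N2 = in2 OR N1 = L OR L = L
N3 = N2 XOR in5 = L XOR H = H
N6 = N2 OR N3 = L OR H = H
N7 = in5 NAND N3 = H NAND H = L
N8 = N3 OR in5 = H OR H = H
N9 = N7 XNOR N6 = L XNOR H = L
N10 = N9 OR N3 = L OR H = H
N11 = N10 NAND in5 = H NAND H = L
N12 = N11 XNOR N8 = L XNOR H = L

N3 = H; N12 = L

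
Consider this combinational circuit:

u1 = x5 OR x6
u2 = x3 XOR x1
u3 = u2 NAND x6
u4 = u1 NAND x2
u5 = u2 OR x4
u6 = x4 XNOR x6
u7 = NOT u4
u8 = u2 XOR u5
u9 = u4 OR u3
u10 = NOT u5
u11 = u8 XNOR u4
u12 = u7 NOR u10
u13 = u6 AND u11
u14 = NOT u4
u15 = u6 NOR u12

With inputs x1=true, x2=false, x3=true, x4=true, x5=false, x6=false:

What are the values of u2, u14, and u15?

u2 = false, u14 = false, u15 = false

u1 = x5 OR x6 = false OR false = false
u2 = x3 XOR x1 = true XOR true = false
u4 = u1 NAND x2 = false NAND false = true
u5 = u2 OR x4 = false OR true = true
u6 = x4 XNOR x6 = true XNOR false = false
u7 = NOT u4 = NOT true = false
u10 = NOT u5 = NOT true = false
u12 = u7 NOR u10 = false NOR false = true
u14 = NOT u4 = NOT true = false
u15 = u6 NOR u12 = false NOR true = false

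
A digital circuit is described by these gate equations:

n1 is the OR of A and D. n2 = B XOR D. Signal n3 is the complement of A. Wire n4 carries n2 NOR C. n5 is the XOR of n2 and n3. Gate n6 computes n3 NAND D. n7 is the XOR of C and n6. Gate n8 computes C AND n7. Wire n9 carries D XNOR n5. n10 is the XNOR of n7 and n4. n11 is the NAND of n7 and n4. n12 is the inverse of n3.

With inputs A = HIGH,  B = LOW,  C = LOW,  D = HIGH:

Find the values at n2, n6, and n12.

n2 = HIGH, n6 = HIGH, n12 = HIGH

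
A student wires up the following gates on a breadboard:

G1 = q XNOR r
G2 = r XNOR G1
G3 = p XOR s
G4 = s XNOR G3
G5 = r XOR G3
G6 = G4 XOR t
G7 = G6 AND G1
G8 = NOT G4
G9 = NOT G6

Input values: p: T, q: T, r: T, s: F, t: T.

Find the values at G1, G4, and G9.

G1 = q XNOR r = T XNOR T = T
G3 = p XOR s = T XOR F = T
G4 = s XNOR G3 = F XNOR T = F
G6 = G4 XOR t = F XOR T = T
G9 = NOT G6 = NOT T = F

G1 = T; G4 = F; G9 = F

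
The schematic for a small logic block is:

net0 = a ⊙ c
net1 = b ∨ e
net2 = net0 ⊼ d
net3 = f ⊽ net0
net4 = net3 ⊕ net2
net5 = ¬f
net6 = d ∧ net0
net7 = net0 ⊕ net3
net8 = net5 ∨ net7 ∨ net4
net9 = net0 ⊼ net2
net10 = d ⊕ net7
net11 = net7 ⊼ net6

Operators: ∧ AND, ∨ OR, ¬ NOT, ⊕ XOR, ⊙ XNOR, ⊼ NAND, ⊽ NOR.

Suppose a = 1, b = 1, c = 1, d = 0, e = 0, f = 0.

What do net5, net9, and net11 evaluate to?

net0 = a XNOR c = 1 XNOR 1 = 1
net2 = net0 NAND d = 1 NAND 0 = 1
net3 = f NOR net0 = 0 NOR 1 = 0
net5 = NOT f = NOT 0 = 1
net6 = d AND net0 = 0 AND 1 = 0
net7 = net0 XOR net3 = 1 XOR 0 = 1
net9 = net0 NAND net2 = 1 NAND 1 = 0
net11 = net7 NAND net6 = 1 NAND 0 = 1

net5 = 1; net9 = 0; net11 = 1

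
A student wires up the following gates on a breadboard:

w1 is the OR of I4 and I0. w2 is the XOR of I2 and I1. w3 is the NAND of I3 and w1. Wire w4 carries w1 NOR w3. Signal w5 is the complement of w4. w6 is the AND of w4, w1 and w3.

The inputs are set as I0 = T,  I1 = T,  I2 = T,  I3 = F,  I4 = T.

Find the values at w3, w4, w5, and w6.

w1 = I4 OR I0 = T OR T = T
w3 = I3 NAND w1 = F NAND T = T
w4 = w1 NOR w3 = T NOR T = F
w5 = NOT w4 = NOT F = T
w6 = w4 AND w1 AND w3 = F AND T AND T = F

w3 = T  w4 = F  w5 = T  w6 = F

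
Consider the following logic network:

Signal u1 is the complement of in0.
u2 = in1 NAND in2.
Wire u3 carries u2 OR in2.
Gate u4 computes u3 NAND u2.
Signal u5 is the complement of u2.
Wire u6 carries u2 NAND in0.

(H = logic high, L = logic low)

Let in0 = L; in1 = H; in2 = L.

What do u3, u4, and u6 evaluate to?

u3 = H; u4 = L; u6 = H

u2 = in1 NAND in2 = H NAND L = H
u3 = u2 OR in2 = H OR L = H
u4 = u3 NAND u2 = H NAND H = L
u6 = u2 NAND in0 = H NAND L = H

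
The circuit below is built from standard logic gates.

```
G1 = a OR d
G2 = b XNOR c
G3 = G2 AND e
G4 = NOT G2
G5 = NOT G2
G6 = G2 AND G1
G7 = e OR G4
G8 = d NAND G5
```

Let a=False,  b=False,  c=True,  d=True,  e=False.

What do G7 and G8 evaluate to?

G7 = True  G8 = False

G2 = b XNOR c = False XNOR True = False
G4 = NOT G2 = NOT False = True
G5 = NOT G2 = NOT False = True
G7 = e OR G4 = False OR True = True
G8 = d NAND G5 = True NAND True = False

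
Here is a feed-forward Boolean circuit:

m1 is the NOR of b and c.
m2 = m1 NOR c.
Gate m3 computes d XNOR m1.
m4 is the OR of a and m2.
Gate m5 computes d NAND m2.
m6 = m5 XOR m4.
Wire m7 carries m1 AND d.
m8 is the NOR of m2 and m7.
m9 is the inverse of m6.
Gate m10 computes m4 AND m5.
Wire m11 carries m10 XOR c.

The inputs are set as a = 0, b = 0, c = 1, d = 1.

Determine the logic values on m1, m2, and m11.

m1 = 0, m2 = 0, m11 = 1

m1 = b NOR c = 0 NOR 1 = 0
m2 = m1 NOR c = 0 NOR 1 = 0
m4 = a OR m2 = 0 OR 0 = 0
m5 = d NAND m2 = 1 NAND 0 = 1
m10 = m4 AND m5 = 0 AND 1 = 0
m11 = m10 XOR c = 0 XOR 1 = 1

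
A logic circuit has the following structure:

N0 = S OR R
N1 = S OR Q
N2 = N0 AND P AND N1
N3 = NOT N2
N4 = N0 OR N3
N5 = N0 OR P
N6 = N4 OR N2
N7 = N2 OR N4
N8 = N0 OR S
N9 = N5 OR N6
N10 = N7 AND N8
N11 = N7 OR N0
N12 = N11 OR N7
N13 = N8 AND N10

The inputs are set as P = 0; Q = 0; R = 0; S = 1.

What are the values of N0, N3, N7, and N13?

N0 = S OR R = 1 OR 0 = 1
N1 = S OR Q = 1 OR 0 = 1
N2 = N0 AND P AND N1 = 1 AND 0 AND 1 = 0
N3 = NOT N2 = NOT 0 = 1
N4 = N0 OR N3 = 1 OR 1 = 1
N7 = N2 OR N4 = 0 OR 1 = 1
N8 = N0 OR S = 1 OR 1 = 1
N10 = N7 AND N8 = 1 AND 1 = 1
N13 = N8 AND N10 = 1 AND 1 = 1

N0 = 1; N3 = 1; N7 = 1; N13 = 1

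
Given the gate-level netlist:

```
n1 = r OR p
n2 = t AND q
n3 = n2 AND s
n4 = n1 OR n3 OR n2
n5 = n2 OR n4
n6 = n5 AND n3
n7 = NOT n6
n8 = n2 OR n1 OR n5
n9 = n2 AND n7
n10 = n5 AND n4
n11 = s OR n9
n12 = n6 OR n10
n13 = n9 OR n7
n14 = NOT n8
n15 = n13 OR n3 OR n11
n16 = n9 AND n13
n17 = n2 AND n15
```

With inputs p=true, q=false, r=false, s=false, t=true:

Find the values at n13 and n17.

n13 = true  n17 = false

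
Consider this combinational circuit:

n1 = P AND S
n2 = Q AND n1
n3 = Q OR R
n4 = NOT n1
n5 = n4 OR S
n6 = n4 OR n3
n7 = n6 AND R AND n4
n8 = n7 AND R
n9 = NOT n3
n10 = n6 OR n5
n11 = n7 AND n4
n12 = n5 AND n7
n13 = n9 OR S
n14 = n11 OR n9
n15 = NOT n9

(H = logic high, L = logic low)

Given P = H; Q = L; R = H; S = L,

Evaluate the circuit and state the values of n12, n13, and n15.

n12 = H; n13 = L; n15 = H

n1 = P AND S = H AND L = L
n3 = Q OR R = L OR H = H
n4 = NOT n1 = NOT L = H
n5 = n4 OR S = H OR L = H
n6 = n4 OR n3 = H OR H = H
n7 = n6 AND R AND n4 = H AND H AND H = H
n9 = NOT n3 = NOT H = L
n12 = n5 AND n7 = H AND H = H
n13 = n9 OR S = L OR L = L
n15 = NOT n9 = NOT L = H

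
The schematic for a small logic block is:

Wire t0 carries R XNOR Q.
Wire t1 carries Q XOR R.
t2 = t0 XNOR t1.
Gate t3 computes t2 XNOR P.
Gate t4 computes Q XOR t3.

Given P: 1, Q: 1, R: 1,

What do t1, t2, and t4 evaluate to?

t0 = R XNOR Q = 1 XNOR 1 = 1
t1 = Q XOR R = 1 XOR 1 = 0
t2 = t0 XNOR t1 = 1 XNOR 0 = 0
t3 = t2 XNOR P = 0 XNOR 1 = 0
t4 = Q XOR t3 = 1 XOR 0 = 1

t1 = 0; t2 = 0; t4 = 1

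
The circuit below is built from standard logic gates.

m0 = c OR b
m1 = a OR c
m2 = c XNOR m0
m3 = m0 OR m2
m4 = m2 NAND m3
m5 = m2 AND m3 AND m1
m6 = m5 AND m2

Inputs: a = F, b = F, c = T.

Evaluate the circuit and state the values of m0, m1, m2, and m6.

m0 = c OR b = T OR F = T
m1 = a OR c = F OR T = T
m2 = c XNOR m0 = T XNOR T = T
m3 = m0 OR m2 = T OR T = T
m5 = m2 AND m3 AND m1 = T AND T AND T = T
m6 = m5 AND m2 = T AND T = T

m0 = T, m1 = T, m2 = T, m6 = T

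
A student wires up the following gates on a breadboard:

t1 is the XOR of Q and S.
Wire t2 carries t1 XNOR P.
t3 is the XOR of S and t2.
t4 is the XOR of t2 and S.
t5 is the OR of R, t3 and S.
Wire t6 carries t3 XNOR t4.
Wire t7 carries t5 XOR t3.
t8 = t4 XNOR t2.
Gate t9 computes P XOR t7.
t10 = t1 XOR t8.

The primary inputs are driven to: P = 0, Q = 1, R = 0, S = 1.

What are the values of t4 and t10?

t4 = 0; t10 = 0

t1 = Q XOR S = 1 XOR 1 = 0
t2 = t1 XNOR P = 0 XNOR 0 = 1
t4 = t2 XOR S = 1 XOR 1 = 0
t8 = t4 XNOR t2 = 0 XNOR 1 = 0
t10 = t1 XOR t8 = 0 XOR 0 = 0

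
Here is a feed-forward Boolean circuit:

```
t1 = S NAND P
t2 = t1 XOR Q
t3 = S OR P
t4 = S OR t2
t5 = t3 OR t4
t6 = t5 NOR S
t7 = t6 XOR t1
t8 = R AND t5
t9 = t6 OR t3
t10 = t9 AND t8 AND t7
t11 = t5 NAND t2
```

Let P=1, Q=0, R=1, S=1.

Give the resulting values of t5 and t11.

t5 = 1; t11 = 1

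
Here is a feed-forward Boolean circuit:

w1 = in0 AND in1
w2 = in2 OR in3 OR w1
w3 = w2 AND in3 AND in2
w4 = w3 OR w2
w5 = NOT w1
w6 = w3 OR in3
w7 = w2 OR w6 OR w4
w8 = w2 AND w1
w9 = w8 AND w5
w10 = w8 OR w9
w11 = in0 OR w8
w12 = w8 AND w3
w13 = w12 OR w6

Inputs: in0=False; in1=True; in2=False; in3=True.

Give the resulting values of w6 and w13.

w6 = True  w13 = True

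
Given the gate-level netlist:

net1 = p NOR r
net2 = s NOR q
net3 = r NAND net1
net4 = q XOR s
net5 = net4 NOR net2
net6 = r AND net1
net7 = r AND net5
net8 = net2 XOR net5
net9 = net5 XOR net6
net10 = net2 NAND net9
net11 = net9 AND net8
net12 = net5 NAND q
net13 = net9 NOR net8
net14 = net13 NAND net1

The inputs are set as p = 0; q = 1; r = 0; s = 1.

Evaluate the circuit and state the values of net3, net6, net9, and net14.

net3 = 1, net6 = 0, net9 = 1, net14 = 1

net1 = p NOR r = 0 NOR 0 = 1
net2 = s NOR q = 1 NOR 1 = 0
net3 = r NAND net1 = 0 NAND 1 = 1
net4 = q XOR s = 1 XOR 1 = 0
net5 = net4 NOR net2 = 0 NOR 0 = 1
net6 = r AND net1 = 0 AND 1 = 0
net8 = net2 XOR net5 = 0 XOR 1 = 1
net9 = net5 XOR net6 = 1 XOR 0 = 1
net13 = net9 NOR net8 = 1 NOR 1 = 0
net14 = net13 NAND net1 = 0 NAND 1 = 1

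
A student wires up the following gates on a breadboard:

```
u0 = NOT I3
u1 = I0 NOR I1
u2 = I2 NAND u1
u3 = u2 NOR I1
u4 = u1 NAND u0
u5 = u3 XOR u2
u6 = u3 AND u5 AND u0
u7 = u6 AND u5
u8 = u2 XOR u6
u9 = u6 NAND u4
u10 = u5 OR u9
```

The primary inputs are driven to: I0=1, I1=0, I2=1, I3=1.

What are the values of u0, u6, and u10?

u0 = 0, u6 = 0, u10 = 1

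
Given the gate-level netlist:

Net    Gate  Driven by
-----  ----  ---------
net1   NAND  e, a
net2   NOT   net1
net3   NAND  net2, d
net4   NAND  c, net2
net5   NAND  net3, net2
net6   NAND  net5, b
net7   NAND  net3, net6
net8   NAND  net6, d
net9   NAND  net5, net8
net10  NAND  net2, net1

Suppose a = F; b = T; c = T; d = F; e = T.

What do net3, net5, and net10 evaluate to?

net3 = T  net5 = T  net10 = T

net1 = e NAND a = T NAND F = T
net2 = NOT net1 = NOT T = F
net3 = net2 NAND d = F NAND F = T
net5 = net3 NAND net2 = T NAND F = T
net10 = net2 NAND net1 = F NAND T = T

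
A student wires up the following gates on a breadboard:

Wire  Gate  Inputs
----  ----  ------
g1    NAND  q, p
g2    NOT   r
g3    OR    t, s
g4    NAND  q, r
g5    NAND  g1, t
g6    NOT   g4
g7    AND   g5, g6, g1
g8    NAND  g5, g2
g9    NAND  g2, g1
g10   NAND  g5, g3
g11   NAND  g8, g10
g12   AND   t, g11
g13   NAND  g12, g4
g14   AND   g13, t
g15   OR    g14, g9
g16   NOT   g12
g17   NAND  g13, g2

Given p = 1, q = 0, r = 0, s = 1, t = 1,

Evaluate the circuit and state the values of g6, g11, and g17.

g6 = 0; g11 = 0; g17 = 0

g1 = q NAND p = 0 NAND 1 = 1
g2 = NOT r = NOT 0 = 1
g3 = t OR s = 1 OR 1 = 1
g4 = q NAND r = 0 NAND 0 = 1
g5 = g1 NAND t = 1 NAND 1 = 0
g6 = NOT g4 = NOT 1 = 0
g8 = g5 NAND g2 = 0 NAND 1 = 1
g10 = g5 NAND g3 = 0 NAND 1 = 1
g11 = g8 NAND g10 = 1 NAND 1 = 0
g12 = t AND g11 = 1 AND 0 = 0
g13 = g12 NAND g4 = 0 NAND 1 = 1
g17 = g13 NAND g2 = 1 NAND 1 = 0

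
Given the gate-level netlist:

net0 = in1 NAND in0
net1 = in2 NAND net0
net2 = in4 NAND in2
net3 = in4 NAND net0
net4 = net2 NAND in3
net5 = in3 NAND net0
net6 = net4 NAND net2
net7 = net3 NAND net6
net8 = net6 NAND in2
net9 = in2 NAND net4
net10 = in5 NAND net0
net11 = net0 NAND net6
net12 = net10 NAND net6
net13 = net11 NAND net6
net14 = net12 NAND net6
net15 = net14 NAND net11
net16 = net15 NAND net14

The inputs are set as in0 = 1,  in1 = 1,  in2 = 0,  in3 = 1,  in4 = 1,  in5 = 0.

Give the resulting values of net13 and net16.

net0 = in1 NAND in0 = 1 NAND 1 = 0
net2 = in4 NAND in2 = 1 NAND 0 = 1
net4 = net2 NAND in3 = 1 NAND 1 = 0
net6 = net4 NAND net2 = 0 NAND 1 = 1
net10 = in5 NAND net0 = 0 NAND 0 = 1
net11 = net0 NAND net6 = 0 NAND 1 = 1
net12 = net10 NAND net6 = 1 NAND 1 = 0
net13 = net11 NAND net6 = 1 NAND 1 = 0
net14 = net12 NAND net6 = 0 NAND 1 = 1
net15 = net14 NAND net11 = 1 NAND 1 = 0
net16 = net15 NAND net14 = 0 NAND 1 = 1

net13 = 0  net16 = 1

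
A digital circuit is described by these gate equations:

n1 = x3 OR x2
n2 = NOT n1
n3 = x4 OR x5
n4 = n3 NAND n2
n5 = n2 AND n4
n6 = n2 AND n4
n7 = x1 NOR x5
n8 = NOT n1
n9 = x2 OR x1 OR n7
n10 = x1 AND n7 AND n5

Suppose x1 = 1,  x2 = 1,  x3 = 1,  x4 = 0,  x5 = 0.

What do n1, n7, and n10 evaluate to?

n1 = 1, n7 = 0, n10 = 0

n1 = x3 OR x2 = 1 OR 1 = 1
n2 = NOT n1 = NOT 1 = 0
n3 = x4 OR x5 = 0 OR 0 = 0
n4 = n3 NAND n2 = 0 NAND 0 = 1
n5 = n2 AND n4 = 0 AND 1 = 0
n7 = x1 NOR x5 = 1 NOR 0 = 0
n10 = x1 AND n7 AND n5 = 1 AND 0 AND 0 = 0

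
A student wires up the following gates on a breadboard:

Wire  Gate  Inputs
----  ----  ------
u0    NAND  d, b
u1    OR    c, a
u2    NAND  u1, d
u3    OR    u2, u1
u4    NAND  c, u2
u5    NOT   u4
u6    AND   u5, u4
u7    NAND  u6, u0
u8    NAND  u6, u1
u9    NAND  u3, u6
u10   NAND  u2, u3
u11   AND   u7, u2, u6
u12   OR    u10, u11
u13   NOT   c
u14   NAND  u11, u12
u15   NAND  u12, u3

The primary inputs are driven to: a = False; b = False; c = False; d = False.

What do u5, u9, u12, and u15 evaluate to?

u5 = False, u9 = True, u12 = False, u15 = True

u0 = d NAND b = False NAND False = True
u1 = c OR a = False OR False = False
u2 = u1 NAND d = False NAND False = True
u3 = u2 OR u1 = True OR False = True
u4 = c NAND u2 = False NAND True = True
u5 = NOT u4 = NOT True = False
u6 = u5 AND u4 = False AND True = False
u7 = u6 NAND u0 = False NAND True = True
u9 = u3 NAND u6 = True NAND False = True
u10 = u2 NAND u3 = True NAND True = False
u11 = u7 AND u2 AND u6 = True AND True AND False = False
u12 = u10 OR u11 = False OR False = False
u15 = u12 NAND u3 = False NAND True = True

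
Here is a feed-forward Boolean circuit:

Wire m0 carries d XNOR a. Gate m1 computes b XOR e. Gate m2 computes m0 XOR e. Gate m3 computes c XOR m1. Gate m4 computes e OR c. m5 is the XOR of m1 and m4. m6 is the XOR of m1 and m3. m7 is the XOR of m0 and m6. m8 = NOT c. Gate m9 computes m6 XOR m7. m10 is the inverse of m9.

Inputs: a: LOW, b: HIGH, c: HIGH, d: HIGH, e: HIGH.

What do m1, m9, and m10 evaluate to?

m0 = d XNOR a = HIGH XNOR LOW = LOW
m1 = b XOR e = HIGH XOR HIGH = LOW
m3 = c XOR m1 = HIGH XOR LOW = HIGH
m6 = m1 XOR m3 = LOW XOR HIGH = HIGH
m7 = m0 XOR m6 = LOW XOR HIGH = HIGH
m9 = m6 XOR m7 = HIGH XOR HIGH = LOW
m10 = NOT m9 = NOT LOW = HIGH

m1 = LOW, m9 = LOW, m10 = HIGH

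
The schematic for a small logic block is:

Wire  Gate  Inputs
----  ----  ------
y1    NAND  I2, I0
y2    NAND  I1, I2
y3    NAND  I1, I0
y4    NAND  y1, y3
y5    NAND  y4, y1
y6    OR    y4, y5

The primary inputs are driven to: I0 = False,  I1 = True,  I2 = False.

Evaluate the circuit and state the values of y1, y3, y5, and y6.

y1 = True  y3 = True  y5 = True  y6 = True

y1 = I2 NAND I0 = False NAND False = True
y3 = I1 NAND I0 = True NAND False = True
y4 = y1 NAND y3 = True NAND True = False
y5 = y4 NAND y1 = False NAND True = True
y6 = y4 OR y5 = False OR True = True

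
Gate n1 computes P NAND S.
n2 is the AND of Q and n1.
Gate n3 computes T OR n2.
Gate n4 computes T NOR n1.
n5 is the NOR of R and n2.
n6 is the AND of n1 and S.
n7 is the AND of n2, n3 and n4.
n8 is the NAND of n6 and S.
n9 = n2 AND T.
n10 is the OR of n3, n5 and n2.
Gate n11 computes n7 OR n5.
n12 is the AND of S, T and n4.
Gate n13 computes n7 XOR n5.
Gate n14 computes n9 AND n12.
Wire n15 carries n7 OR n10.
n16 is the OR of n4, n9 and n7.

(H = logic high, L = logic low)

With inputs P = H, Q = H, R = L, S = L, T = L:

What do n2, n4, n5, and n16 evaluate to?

n2 = H; n4 = L; n5 = L; n16 = L

n1 = P NAND S = H NAND L = H
n2 = Q AND n1 = H AND H = H
n3 = T OR n2 = L OR H = H
n4 = T NOR n1 = L NOR H = L
n5 = R NOR n2 = L NOR H = L
n7 = n2 AND n3 AND n4 = H AND H AND L = L
n9 = n2 AND T = H AND L = L
n16 = n4 OR n9 OR n7 = L OR L OR L = L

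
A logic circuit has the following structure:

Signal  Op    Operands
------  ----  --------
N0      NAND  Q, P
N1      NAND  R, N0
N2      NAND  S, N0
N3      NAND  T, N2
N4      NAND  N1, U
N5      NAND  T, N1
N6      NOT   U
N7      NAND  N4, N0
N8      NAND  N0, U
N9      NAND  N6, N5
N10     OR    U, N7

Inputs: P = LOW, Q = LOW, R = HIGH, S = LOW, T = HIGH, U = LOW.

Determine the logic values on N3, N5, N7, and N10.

N3 = LOW, N5 = HIGH, N7 = LOW, N10 = LOW

N0 = Q NAND P = LOW NAND LOW = HIGH
N1 = R NAND N0 = HIGH NAND HIGH = LOW
N2 = S NAND N0 = LOW NAND HIGH = HIGH
N3 = T NAND N2 = HIGH NAND HIGH = LOW
N4 = N1 NAND U = LOW NAND LOW = HIGH
N5 = T NAND N1 = HIGH NAND LOW = HIGH
N7 = N4 NAND N0 = HIGH NAND HIGH = LOW
N10 = U OR N7 = LOW OR LOW = LOW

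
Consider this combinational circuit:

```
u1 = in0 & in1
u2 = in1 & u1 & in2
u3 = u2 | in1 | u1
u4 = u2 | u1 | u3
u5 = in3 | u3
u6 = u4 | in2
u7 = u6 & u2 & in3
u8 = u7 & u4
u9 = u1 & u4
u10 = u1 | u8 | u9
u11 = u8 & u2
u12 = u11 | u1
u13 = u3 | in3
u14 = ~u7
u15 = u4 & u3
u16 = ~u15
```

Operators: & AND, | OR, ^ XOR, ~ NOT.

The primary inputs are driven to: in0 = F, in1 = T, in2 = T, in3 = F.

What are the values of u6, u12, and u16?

u6 = T  u12 = F  u16 = F

u1 = in0 AND in1 = F AND T = F
u2 = in1 AND u1 AND in2 = T AND F AND T = F
u3 = u2 OR in1 OR u1 = F OR T OR F = T
u4 = u2 OR u1 OR u3 = F OR F OR T = T
u6 = u4 OR in2 = T OR T = T
u7 = u6 AND u2 AND in3 = T AND F AND F = F
u8 = u7 AND u4 = F AND T = F
u11 = u8 AND u2 = F AND F = F
u12 = u11 OR u1 = F OR F = F
u15 = u4 AND u3 = T AND T = T
u16 = NOT u15 = NOT T = F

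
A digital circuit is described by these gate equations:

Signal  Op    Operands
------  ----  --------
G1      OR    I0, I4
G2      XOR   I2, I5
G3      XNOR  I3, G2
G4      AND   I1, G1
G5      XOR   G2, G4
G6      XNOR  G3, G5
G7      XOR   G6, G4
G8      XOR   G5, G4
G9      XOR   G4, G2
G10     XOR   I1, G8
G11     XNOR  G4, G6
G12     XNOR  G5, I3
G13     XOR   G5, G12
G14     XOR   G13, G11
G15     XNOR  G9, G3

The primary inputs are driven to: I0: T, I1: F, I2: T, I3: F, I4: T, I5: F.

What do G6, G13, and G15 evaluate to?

G1 = I0 OR I4 = T OR T = T
G2 = I2 XOR I5 = T XOR F = T
G3 = I3 XNOR G2 = F XNOR T = F
G4 = I1 AND G1 = F AND T = F
G5 = G2 XOR G4 = T XOR F = T
G6 = G3 XNOR G5 = F XNOR T = F
G9 = G4 XOR G2 = F XOR T = T
G12 = G5 XNOR I3 = T XNOR F = F
G13 = G5 XOR G12 = T XOR F = T
G15 = G9 XNOR G3 = T XNOR F = F

G6 = F, G13 = T, G15 = F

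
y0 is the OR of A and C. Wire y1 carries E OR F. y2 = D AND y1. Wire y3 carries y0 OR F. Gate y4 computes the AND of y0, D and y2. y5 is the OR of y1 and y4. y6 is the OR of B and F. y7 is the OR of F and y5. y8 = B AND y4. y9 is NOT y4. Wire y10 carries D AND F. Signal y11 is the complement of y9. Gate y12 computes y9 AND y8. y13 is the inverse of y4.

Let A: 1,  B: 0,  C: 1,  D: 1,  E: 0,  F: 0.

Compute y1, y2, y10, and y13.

y0 = A OR C = 1 OR 1 = 1
y1 = E OR F = 0 OR 0 = 0
y2 = D AND y1 = 1 AND 0 = 0
y4 = y0 AND D AND y2 = 1 AND 1 AND 0 = 0
y10 = D AND F = 1 AND 0 = 0
y13 = NOT y4 = NOT 0 = 1

y1 = 0, y2 = 0, y10 = 0, y13 = 1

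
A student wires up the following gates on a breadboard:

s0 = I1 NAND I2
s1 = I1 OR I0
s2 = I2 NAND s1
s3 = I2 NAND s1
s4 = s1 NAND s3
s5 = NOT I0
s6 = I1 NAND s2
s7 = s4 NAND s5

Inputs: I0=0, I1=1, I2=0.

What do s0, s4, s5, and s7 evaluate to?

s0 = I1 NAND I2 = 1 NAND 0 = 1
s1 = I1 OR I0 = 1 OR 0 = 1
s3 = I2 NAND s1 = 0 NAND 1 = 1
s4 = s1 NAND s3 = 1 NAND 1 = 0
s5 = NOT I0 = NOT 0 = 1
s7 = s4 NAND s5 = 0 NAND 1 = 1

s0 = 1; s4 = 0; s5 = 1; s7 = 1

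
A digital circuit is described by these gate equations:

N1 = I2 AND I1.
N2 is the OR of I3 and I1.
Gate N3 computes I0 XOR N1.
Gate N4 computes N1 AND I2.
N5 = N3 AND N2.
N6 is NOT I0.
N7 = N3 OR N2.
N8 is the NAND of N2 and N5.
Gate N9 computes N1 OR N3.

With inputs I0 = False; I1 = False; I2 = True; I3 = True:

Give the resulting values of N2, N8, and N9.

N1 = I2 AND I1 = True AND False = False
N2 = I3 OR I1 = True OR False = True
N3 = I0 XOR N1 = False XOR False = False
N5 = N3 AND N2 = False AND True = False
N8 = N2 NAND N5 = True NAND False = True
N9 = N1 OR N3 = False OR False = False

N2 = True  N8 = True  N9 = False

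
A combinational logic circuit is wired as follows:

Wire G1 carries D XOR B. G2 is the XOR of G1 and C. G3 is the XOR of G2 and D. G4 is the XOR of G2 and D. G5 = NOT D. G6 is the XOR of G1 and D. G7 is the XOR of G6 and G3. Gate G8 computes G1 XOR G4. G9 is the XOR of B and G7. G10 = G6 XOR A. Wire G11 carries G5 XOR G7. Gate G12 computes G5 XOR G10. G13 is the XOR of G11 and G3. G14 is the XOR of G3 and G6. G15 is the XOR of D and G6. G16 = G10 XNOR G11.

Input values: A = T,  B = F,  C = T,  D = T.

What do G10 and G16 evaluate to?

G10 = T; G16 = T

G1 = D XOR B = T XOR F = T
G2 = G1 XOR C = T XOR T = F
G3 = G2 XOR D = F XOR T = T
G5 = NOT D = NOT T = F
G6 = G1 XOR D = T XOR T = F
G7 = G6 XOR G3 = F XOR T = T
G10 = G6 XOR A = F XOR T = T
G11 = G5 XOR G7 = F XOR T = T
G16 = G10 XNOR G11 = T XNOR T = T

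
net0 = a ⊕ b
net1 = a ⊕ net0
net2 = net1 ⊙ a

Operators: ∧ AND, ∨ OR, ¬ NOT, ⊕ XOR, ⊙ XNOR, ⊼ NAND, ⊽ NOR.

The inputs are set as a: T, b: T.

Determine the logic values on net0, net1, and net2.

net0 = F; net1 = T; net2 = T

net0 = a XOR b = T XOR T = F
net1 = a XOR net0 = T XOR F = T
net2 = net1 XNOR a = T XNOR T = T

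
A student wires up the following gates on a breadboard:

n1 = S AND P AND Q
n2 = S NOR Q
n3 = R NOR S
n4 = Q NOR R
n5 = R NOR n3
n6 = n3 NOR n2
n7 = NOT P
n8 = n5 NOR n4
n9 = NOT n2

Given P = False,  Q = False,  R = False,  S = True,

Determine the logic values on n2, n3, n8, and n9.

n2 = S NOR Q = True NOR False = False
n3 = R NOR S = False NOR True = False
n4 = Q NOR R = False NOR False = True
n5 = R NOR n3 = False NOR False = True
n8 = n5 NOR n4 = True NOR True = False
n9 = NOT n2 = NOT False = True

n2 = False, n3 = False, n8 = False, n9 = True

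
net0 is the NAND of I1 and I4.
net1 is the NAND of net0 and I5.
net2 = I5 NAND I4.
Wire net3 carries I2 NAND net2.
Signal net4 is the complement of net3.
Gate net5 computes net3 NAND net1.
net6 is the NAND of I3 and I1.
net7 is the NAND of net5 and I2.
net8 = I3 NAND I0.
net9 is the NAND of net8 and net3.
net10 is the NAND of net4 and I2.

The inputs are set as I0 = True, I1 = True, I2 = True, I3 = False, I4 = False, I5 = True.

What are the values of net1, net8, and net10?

net1 = False, net8 = True, net10 = False

net0 = I1 NAND I4 = True NAND False = True
net1 = net0 NAND I5 = True NAND True = False
net2 = I5 NAND I4 = True NAND False = True
net3 = I2 NAND net2 = True NAND True = False
net4 = NOT net3 = NOT False = True
net8 = I3 NAND I0 = False NAND True = True
net10 = net4 NAND I2 = True NAND True = False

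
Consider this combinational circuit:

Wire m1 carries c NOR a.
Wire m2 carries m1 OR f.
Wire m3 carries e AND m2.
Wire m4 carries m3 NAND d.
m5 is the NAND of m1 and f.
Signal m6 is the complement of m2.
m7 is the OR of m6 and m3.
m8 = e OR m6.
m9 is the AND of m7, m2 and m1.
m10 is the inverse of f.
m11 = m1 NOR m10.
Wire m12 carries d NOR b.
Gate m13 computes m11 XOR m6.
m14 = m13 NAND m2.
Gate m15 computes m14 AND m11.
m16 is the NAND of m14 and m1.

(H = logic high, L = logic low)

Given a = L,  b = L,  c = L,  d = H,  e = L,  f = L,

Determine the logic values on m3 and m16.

m3 = L  m16 = L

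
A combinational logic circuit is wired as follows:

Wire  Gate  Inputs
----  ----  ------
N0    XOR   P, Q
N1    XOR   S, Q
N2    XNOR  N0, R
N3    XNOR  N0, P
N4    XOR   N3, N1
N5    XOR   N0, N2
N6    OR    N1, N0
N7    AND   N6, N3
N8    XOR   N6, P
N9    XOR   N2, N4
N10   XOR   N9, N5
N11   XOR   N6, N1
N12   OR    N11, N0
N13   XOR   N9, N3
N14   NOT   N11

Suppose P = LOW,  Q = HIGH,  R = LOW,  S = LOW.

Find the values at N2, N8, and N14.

N2 = LOW; N8 = HIGH; N14 = HIGH

N0 = P XOR Q = LOW XOR HIGH = HIGH
N1 = S XOR Q = LOW XOR HIGH = HIGH
N2 = N0 XNOR R = HIGH XNOR LOW = LOW
N6 = N1 OR N0 = HIGH OR HIGH = HIGH
N8 = N6 XOR P = HIGH XOR LOW = HIGH
N11 = N6 XOR N1 = HIGH XOR HIGH = LOW
N14 = NOT N11 = NOT LOW = HIGH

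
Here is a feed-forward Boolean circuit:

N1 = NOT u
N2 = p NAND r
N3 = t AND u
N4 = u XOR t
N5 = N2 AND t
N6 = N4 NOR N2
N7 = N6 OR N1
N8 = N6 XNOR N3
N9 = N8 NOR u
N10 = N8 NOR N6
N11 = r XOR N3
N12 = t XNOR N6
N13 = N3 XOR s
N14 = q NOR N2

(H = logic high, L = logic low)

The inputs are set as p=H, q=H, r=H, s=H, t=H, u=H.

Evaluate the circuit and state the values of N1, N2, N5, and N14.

N1 = L; N2 = L; N5 = L; N14 = L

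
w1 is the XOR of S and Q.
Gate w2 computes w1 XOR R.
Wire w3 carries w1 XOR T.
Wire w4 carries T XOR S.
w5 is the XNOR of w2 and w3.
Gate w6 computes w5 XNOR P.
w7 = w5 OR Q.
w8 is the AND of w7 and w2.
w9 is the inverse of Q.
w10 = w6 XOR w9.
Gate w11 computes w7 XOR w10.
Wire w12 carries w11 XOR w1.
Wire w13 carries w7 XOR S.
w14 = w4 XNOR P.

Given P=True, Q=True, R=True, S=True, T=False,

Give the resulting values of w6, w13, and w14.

w1 = S XOR Q = True XOR True = False
w2 = w1 XOR R = False XOR True = True
w3 = w1 XOR T = False XOR False = False
w4 = T XOR S = False XOR True = True
w5 = w2 XNOR w3 = True XNOR False = False
w6 = w5 XNOR P = False XNOR True = False
w7 = w5 OR Q = False OR True = True
w13 = w7 XOR S = True XOR True = False
w14 = w4 XNOR P = True XNOR True = True

w6 = False; w13 = False; w14 = True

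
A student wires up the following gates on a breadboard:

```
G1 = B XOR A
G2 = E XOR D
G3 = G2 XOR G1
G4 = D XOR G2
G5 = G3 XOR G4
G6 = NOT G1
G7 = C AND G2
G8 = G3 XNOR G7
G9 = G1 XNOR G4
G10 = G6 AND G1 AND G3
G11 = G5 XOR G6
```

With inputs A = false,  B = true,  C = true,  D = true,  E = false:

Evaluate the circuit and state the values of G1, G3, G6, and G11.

G1 = true, G3 = false, G6 = false, G11 = false

G1 = B XOR A = true XOR false = true
G2 = E XOR D = false XOR true = true
G3 = G2 XOR G1 = true XOR true = false
G4 = D XOR G2 = true XOR true = false
G5 = G3 XOR G4 = false XOR false = false
G6 = NOT G1 = NOT true = false
G11 = G5 XOR G6 = false XOR false = false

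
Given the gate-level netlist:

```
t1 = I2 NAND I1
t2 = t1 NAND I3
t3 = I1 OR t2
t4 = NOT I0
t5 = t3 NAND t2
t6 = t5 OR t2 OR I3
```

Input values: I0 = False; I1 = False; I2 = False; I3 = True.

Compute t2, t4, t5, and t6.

t1 = I2 NAND I1 = False NAND False = True
t2 = t1 NAND I3 = True NAND True = False
t3 = I1 OR t2 = False OR False = False
t4 = NOT I0 = NOT False = True
t5 = t3 NAND t2 = False NAND False = True
t6 = t5 OR t2 OR I3 = True OR False OR True = True

t2 = False, t4 = True, t5 = True, t6 = True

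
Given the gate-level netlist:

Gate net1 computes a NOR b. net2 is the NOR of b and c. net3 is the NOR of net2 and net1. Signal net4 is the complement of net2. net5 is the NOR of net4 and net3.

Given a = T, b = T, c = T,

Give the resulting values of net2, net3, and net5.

net2 = F  net3 = T  net5 = F

net1 = a NOR b = T NOR T = F
net2 = b NOR c = T NOR T = F
net3 = net2 NOR net1 = F NOR F = T
net4 = NOT net2 = NOT F = T
net5 = net4 NOR net3 = T NOR T = F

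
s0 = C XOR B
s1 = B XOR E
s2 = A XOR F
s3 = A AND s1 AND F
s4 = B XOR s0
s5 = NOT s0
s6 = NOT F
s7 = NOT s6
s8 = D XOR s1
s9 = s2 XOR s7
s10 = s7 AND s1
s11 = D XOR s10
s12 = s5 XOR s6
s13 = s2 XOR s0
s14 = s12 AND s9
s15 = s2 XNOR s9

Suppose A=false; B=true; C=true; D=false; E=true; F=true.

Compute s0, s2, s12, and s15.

s0 = false, s2 = true, s12 = true, s15 = false

s0 = C XOR B = true XOR true = false
s2 = A XOR F = false XOR true = true
s5 = NOT s0 = NOT false = true
s6 = NOT F = NOT true = false
s7 = NOT s6 = NOT false = true
s9 = s2 XOR s7 = true XOR true = false
s12 = s5 XOR s6 = true XOR false = true
s15 = s2 XNOR s9 = true XNOR false = false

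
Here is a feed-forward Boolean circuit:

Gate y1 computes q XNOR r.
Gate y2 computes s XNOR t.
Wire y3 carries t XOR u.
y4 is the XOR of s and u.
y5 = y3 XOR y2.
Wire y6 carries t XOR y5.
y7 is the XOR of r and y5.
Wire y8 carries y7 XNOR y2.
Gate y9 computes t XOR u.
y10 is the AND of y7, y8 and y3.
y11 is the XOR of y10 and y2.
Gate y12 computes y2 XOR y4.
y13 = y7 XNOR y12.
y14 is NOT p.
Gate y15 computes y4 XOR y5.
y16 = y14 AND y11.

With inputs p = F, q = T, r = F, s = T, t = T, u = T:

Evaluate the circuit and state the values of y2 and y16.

y2 = s XNOR t = T XNOR T = T
y3 = t XOR u = T XOR T = F
y5 = y3 XOR y2 = F XOR T = T
y7 = r XOR y5 = F XOR T = T
y8 = y7 XNOR y2 = T XNOR T = T
y10 = y7 AND y8 AND y3 = T AND T AND F = F
y11 = y10 XOR y2 = F XOR T = T
y14 = NOT p = NOT F = T
y16 = y14 AND y11 = T AND T = T

y2 = T  y16 = T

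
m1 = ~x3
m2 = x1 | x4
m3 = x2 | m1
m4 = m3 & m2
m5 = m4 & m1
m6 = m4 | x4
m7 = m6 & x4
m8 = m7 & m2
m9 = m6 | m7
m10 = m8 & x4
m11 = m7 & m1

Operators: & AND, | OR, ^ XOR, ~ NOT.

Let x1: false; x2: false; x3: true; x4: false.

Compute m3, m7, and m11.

m1 = NOT x3 = NOT true = false
m2 = x1 OR x4 = false OR false = false
m3 = x2 OR m1 = false OR false = false
m4 = m3 AND m2 = false AND false = false
m6 = m4 OR x4 = false OR false = false
m7 = m6 AND x4 = false AND false = false
m11 = m7 AND m1 = false AND false = false

m3 = false, m7 = false, m11 = false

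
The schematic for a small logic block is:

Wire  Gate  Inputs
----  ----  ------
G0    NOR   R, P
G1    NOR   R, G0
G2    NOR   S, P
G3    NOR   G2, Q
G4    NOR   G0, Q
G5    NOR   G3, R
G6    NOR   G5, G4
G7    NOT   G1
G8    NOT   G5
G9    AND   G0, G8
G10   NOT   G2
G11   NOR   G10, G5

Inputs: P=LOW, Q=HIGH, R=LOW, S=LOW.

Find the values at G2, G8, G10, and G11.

G2 = S NOR P = LOW NOR LOW = HIGH
G3 = G2 NOR Q = HIGH NOR HIGH = LOW
G5 = G3 NOR R = LOW NOR LOW = HIGH
G8 = NOT G5 = NOT HIGH = LOW
G10 = NOT G2 = NOT HIGH = LOW
G11 = G10 NOR G5 = LOW NOR HIGH = LOW

G2 = HIGH, G8 = LOW, G10 = LOW, G11 = LOW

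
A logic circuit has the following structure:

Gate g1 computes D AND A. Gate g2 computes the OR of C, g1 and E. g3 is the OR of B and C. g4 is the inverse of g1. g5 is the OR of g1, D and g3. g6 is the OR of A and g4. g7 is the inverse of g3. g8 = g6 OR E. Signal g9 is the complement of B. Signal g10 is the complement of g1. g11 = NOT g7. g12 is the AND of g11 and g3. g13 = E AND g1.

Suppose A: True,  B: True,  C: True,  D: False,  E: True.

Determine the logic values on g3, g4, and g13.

g1 = D AND A = False AND True = False
g3 = B OR C = True OR True = True
g4 = NOT g1 = NOT False = True
g13 = E AND g1 = True AND False = False

g3 = True; g4 = True; g13 = False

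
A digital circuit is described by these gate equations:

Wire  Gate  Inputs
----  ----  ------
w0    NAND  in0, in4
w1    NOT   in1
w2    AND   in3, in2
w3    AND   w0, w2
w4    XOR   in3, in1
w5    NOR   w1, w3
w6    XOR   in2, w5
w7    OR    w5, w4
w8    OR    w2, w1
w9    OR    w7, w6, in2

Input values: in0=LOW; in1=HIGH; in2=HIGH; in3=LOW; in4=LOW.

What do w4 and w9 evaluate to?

w4 = HIGH  w9 = HIGH

w0 = in0 NAND in4 = LOW NAND LOW = HIGH
w1 = NOT in1 = NOT HIGH = LOW
w2 = in3 AND in2 = LOW AND HIGH = LOW
w3 = w0 AND w2 = HIGH AND LOW = LOW
w4 = in3 XOR in1 = LOW XOR HIGH = HIGH
w5 = w1 NOR w3 = LOW NOR LOW = HIGH
w6 = in2 XOR w5 = HIGH XOR HIGH = LOW
w7 = w5 OR w4 = HIGH OR HIGH = HIGH
w9 = w7 OR w6 OR in2 = HIGH OR LOW OR HIGH = HIGH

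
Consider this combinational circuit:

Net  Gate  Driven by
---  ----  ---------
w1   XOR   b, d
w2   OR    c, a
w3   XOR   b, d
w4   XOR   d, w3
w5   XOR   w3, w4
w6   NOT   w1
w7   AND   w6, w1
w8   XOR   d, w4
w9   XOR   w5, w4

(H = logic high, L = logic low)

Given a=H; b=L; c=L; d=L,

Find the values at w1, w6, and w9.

w1 = b XOR d = L XOR L = L
w3 = b XOR d = L XOR L = L
w4 = d XOR w3 = L XOR L = L
w5 = w3 XOR w4 = L XOR L = L
w6 = NOT w1 = NOT L = H
w9 = w5 XOR w4 = L XOR L = L

w1 = L, w6 = H, w9 = L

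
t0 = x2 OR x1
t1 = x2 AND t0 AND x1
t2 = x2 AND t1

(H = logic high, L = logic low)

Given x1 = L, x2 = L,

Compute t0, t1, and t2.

t0 = L  t1 = L  t2 = L

t0 = x2 OR x1 = L OR L = L
t1 = x2 AND t0 AND x1 = L AND L AND L = L
t2 = x2 AND t1 = L AND L = L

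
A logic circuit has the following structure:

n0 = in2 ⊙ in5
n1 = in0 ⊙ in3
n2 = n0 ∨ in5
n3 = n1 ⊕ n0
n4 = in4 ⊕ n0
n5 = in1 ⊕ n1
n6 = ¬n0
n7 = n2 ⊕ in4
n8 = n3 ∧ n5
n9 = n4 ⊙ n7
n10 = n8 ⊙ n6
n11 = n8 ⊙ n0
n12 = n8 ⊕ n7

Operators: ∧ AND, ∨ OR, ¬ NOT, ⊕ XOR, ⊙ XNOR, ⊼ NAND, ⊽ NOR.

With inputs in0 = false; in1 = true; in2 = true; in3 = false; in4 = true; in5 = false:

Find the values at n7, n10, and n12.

n7 = true, n10 = false, n12 = true

n0 = in2 XNOR in5 = true XNOR false = false
n1 = in0 XNOR in3 = false XNOR false = true
n2 = n0 OR in5 = false OR false = false
n3 = n1 XOR n0 = true XOR false = true
n5 = in1 XOR n1 = true XOR true = false
n6 = NOT n0 = NOT false = true
n7 = n2 XOR in4 = false XOR true = true
n8 = n3 AND n5 = true AND false = false
n10 = n8 XNOR n6 = false XNOR true = false
n12 = n8 XOR n7 = false XOR true = true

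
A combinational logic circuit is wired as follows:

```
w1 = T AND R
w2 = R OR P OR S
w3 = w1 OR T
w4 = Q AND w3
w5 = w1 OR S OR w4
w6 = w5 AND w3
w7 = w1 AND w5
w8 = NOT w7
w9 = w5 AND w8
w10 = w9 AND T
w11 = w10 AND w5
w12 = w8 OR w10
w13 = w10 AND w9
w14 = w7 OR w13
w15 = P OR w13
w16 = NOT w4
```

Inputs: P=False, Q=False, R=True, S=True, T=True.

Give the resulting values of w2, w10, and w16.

w1 = T AND R = True AND True = True
w2 = R OR P OR S = True OR False OR True = True
w3 = w1 OR T = True OR True = True
w4 = Q AND w3 = False AND True = False
w5 = w1 OR S OR w4 = True OR True OR False = True
w7 = w1 AND w5 = True AND True = True
w8 = NOT w7 = NOT True = False
w9 = w5 AND w8 = True AND False = False
w10 = w9 AND T = False AND True = False
w16 = NOT w4 = NOT False = True

w2 = True, w10 = False, w16 = True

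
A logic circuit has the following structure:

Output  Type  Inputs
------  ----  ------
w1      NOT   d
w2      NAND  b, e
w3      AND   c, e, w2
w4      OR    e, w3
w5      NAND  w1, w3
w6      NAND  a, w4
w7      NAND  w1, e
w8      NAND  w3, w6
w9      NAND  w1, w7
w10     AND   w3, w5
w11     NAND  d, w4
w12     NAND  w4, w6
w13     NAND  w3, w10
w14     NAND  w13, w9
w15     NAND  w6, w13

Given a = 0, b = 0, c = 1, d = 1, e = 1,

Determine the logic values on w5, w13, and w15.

w5 = 1  w13 = 0  w15 = 1

w1 = NOT d = NOT 1 = 0
w2 = b NAND e = 0 NAND 1 = 1
w3 = c AND e AND w2 = 1 AND 1 AND 1 = 1
w4 = e OR w3 = 1 OR 1 = 1
w5 = w1 NAND w3 = 0 NAND 1 = 1
w6 = a NAND w4 = 0 NAND 1 = 1
w10 = w3 AND w5 = 1 AND 1 = 1
w13 = w3 NAND w10 = 1 NAND 1 = 0
w15 = w6 NAND w13 = 1 NAND 0 = 1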